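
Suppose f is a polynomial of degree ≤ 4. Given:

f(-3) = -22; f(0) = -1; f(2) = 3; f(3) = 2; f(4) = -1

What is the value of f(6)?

-13

Write f(t) = at^4 + bt³ + ct² + dt + e; the 5 given values yield a linear system in the 5 coefficients.
Solving, the top 2 coefficients vanish, and f(t) = -t² + 4t - 1.
Then f(6) = -13.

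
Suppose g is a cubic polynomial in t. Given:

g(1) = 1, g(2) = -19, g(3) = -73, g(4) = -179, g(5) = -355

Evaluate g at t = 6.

-619

Write g(t) = at³ + bt² + ct + d; the 5 given values yield a linear system in the 4 coefficients.
Solving, g(t) = -3t³ + t² - 2t + 5.
Then g(6) = -619.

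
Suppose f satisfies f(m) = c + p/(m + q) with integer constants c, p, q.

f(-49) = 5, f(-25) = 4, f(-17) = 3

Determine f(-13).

2

(f(m) − c)(m + q) = p for each data point; the three points give a linear system in c and q, then p follows.
Solving: c = 6, q = 1, p = 48, so f(m) = 6 + 48/(m + 1).
Then f(-13) = 6 + 48/(-12) = 2.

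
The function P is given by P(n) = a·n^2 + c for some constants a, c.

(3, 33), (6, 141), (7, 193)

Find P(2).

From P(3) = 33 and P(6) = 141: 9a + c = 33 and 36a + c = 141.
Subtracting: 27a = 108, so a = 4; then c = 33 − 4·9 = -3.
So P(n) = 4n² − 3, and P(2) = 13.

13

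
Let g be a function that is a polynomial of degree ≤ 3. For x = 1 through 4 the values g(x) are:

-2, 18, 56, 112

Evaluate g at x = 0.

First differences: 20, 38, 56. Second differences: 18, 18.
Level-2 differences are constant, so g has degree 2.
Fitting a degree-2 polynomial gives g(x) = 9x² - 7x - 4.
Then g(0) = -4.

-4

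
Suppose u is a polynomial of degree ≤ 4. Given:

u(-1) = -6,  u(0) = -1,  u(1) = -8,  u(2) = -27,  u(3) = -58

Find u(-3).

Write u(m) = am^4 + bm³ + cm² + dm + e; the 5 given values yield a linear system in the 5 coefficients.
Solving, the top 2 coefficients vanish, and u(m) = -6m² - m - 1.
Then u(-3) = -52.

-52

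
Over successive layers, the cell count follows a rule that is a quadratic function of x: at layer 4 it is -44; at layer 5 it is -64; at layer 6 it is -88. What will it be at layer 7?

Write the value at x as g(x).
Write g(x) = ax² + bx + c; the 3 given values yield a linear system in the 3 coefficients.
Solving, g(x) = -2x² - 2x - 4.
Then g(7) = -116.

-116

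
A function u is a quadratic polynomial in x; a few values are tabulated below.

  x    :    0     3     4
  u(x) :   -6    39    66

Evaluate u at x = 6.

Write u(x) = ax² + bx + c; the 3 given values yield a linear system in the 3 coefficients.
Solving, u(x) = 3x² + 6x - 6.
Then u(6) = 138.

138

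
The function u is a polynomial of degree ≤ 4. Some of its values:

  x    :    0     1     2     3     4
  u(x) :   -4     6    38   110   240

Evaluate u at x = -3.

Write u(x) = ax^4 + bx³ + cx² + dx + e; the 5 given values yield a linear system in the 5 coefficients.
Solving, the leading coefficient vanishes, and u(x) = 3x³ + 2x² + 5x - 4.
Then u(-3) = -82.

-82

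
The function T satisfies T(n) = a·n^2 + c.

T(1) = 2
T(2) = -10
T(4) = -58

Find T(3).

-30

From T(1) = 2 and T(2) = -10: 1a + c = 2 and 4a + c = -10.
Subtracting: 3a = -12, so a = -4; then c = 2 − (-4)·1 = 6.
So T(n) = -4n² + 6, and T(3) = -30.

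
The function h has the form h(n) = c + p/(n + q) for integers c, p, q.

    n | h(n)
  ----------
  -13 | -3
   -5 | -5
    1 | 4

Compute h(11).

(h(n) − c)(n + q) = p for each data point; the three points give a linear system in c and q, then p follows.
Solving: c = -2, q = 1, p = 12, so h(n) = -2 + 12/(n + 1).
Then h(11) = -2 + 12/12 = -1.

-1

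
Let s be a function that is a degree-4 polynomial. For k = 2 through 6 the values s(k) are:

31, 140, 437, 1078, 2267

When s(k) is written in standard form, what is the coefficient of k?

7

Write s(k) = ak^4 + bk³ + ck² + dk + e; the 5 given values yield a linear system in the 5 coefficients.
Solving, s(k) = 2k^4 - 2k³ + 2k² + 7k - 7.
The coefficient of k is 7.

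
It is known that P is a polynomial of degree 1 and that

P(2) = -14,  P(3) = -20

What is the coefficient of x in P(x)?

Write P(x) = ax + b; the 2 given values yield a linear system in the 2 coefficients.
Solving, P(x) = -6x - 2.
The coefficient of x is -6.

-6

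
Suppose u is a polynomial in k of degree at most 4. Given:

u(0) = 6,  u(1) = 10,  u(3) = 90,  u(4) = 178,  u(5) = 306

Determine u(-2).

Write u(k) = ak^4 + bk³ + ck² + dk + e; the 5 given values yield a linear system in the 5 coefficients.
Solving, the leading coefficient vanishes, and u(k) = k³ + 8k² - 5k + 6.
Then u(-2) = 40.

40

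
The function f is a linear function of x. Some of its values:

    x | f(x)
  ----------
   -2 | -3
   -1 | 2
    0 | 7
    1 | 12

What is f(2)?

First differences: 5, 5, 5.
Level-1 differences are constant, so f has degree 1.
Extending the table by one column gives the next first difference 5, so f(2) = 12 + 5 = 17.

17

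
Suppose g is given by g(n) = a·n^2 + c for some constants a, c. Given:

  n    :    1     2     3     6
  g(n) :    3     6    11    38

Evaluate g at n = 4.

From g(1) = 3 and g(2) = 6: 1a + c = 3 and 4a + c = 6.
Subtracting: 3a = 3, so a = 1; then c = 3 − 1·1 = 2.
So g(n) = 1n² + 2, and g(4) = 18.

18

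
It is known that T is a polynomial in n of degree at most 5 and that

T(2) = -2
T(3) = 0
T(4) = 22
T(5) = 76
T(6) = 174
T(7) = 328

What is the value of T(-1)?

-8

First differences: 2, 22, 54, 98, 154. Second differences: 20, 32, 44, 56. Third differences: 12, 12, 12.
Level-3 differences are constant, so T has degree 3.
Fitting a degree-3 polynomial gives T(n) = 2n³ - 8n² + 4n + 6.
Then T(-1) = -8.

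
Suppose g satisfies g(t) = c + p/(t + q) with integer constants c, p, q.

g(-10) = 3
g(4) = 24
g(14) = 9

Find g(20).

(g(t) − c)(t + q) = p for each data point; the three points give a linear system in c and q, then p follows.
Solving: c = 6, q = -2, p = 36, so g(t) = 6 + 36/(t − 2).
Then g(20) = 6 + 36/18 = 8.

8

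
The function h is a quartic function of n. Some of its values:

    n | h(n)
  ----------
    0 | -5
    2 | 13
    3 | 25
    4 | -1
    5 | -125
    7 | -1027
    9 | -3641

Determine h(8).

-2045

Write h(n) = an^4 + bn³ + cn² + dn + e; the 7 given values yield a linear system in the 5 coefficients.
Solving, h(n) = -n^4 + 4n³ + n - 5.
Then h(8) = -2045.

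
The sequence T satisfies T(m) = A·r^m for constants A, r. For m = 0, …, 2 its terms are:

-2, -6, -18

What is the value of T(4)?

-162

Consecutive ratio: -6/(-2) = 3, and -18/(-6) = 3, so r = 3.
Then A·3^0 = -2 gives A = -2, and T(m) = -2·3^m.
T(4) = -2·3^4 = -162.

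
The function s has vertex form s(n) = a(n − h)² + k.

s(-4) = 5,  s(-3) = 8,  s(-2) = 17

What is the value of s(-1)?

32

First differences 3, 9; second difference 6 = 2a, so a = 3.
Expanding, the n-coefficient is −2ah = -6h; matching it to the data gives h = -4, and then k = 5.
So s(n) = 3(n + 4)² + 5.
s(-1) = 3·3² + 5 = 32.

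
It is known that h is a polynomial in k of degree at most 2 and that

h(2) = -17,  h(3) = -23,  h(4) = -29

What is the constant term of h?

First differences: -6, -6.
Level-1 differences are constant, so h has degree 1.
Fitting a degree-1 polynomial gives h(k) = -6k - 5.
The constant term is h(0) = -5.

-5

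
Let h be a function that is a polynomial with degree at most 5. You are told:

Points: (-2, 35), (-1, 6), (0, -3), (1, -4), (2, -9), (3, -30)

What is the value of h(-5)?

First differences: -29, -9, -1, -5, -21. Second differences: 20, 8, -4, -16. Third differences: -12, -12, -12.
Level-3 differences are constant, so h has degree 3.
Fitting a degree-3 polynomial gives h(m) = -2m³ + 4m² - 3m - 3.
Then h(-5) = 362.

362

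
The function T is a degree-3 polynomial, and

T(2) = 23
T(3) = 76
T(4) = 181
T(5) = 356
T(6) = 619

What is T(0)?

1

First differences: 53, 105, 175, 263. Second differences: 52, 70, 88. Third differences: 18, 18.
Level-3 differences are constant, so T has degree 3.
Fitting a degree-3 polynomial gives T(m) = 3m³ - m² + m + 1.
Then T(0) = 1.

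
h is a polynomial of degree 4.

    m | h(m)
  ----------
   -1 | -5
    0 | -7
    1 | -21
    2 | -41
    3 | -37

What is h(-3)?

59

Write h(m) = am^4 + bm³ + cm² + dm + e; the 5 given values yield a linear system in the 5 coefficients.
Solving, h(m) = m^4 - m³ - 7m² - 7m - 7.
Then h(-3) = 59.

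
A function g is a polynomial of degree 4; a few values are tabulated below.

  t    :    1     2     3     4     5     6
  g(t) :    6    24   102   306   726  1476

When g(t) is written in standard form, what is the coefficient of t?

First differences: 18, 78, 204, 420, 750. Second differences: 60, 126, 216, 330. Third differences: 66, 90, 114. Fourth differences: 24, 24.
Level-4 differences are constant, so g has degree 4.
Fitting a degree-4 polynomial gives g(t) = t^4 + t³ - t² - t + 6.
The coefficient of t is -1.

-1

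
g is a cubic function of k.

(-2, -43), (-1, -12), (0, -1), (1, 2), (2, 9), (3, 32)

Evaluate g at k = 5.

174

First differences: 31, 11, 3, 7, 23. Second differences: -20, -8, 4, 16. Third differences: 12, 12, 12.
Level-3 differences are constant, so g has degree 3.
Fitting a degree-3 polynomial gives g(k) = 2k³ - 4k² + 5k - 1.
Then g(5) = 174.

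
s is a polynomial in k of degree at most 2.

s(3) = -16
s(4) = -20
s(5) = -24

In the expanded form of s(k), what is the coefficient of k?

First differences: -4, -4.
Level-1 differences are constant, so s has degree 1.
Fitting a degree-1 polynomial gives s(k) = -4k - 4.
The coefficient of k is -4.

-4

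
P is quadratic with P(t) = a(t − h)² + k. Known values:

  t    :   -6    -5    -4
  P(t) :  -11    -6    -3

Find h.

-3

First differences 5, 3; second difference -2 = 2a, so a = -1.
Expanding, the t-coefficient is −2ah = 2h; matching it to the data gives h = -3, and then k = -2.
So P(t) = -1(t + 3)² − 2.
Hence h = -3.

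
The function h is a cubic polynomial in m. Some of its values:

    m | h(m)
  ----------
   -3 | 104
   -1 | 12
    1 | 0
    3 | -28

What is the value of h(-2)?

42

Write h(m) = am³ + bm² + cm + d; the 4 given values yield a linear system in the 4 coefficients.
Solving, h(m) = -2m³ + 4m² - 4m + 2.
Then h(-2) = 42.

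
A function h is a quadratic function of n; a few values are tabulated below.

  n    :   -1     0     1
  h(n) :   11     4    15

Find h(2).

Write h(n) = an² + bn + c; the 3 given values yield a linear system in the 3 coefficients.
Solving, h(n) = 9n² + 2n + 4.
Then h(2) = 44.

44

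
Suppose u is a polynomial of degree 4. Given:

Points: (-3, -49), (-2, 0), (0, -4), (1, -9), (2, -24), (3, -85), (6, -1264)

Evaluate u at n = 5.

-609

Write u(n) = an^4 + bn³ + cn² + dn + e; the 7 given values yield a linear system in the 5 coefficients.
Solving, u(n) = -n^4 + 2n² - 6n - 4.
Then u(5) = -609.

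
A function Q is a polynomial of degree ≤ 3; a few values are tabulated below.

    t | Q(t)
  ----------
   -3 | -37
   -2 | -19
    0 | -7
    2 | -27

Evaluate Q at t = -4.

-63

Write Q(t) = at³ + bt² + ct + d; the 4 given values yield a linear system in the 4 coefficients.
Solving, the leading coefficient vanishes, and Q(t) = -4t² - 2t - 7.
Then Q(-4) = -63.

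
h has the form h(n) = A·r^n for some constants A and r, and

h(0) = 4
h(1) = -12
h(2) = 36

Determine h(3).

Consecutive ratio: -12/4 = -3, and 36/(-12) = -3, so r = -3.
Then A·(-3)^0 = 4 gives A = 4, and h(n) = 4·(-3)^n.
h(3) = 4·(-3)^3 = -108.

-108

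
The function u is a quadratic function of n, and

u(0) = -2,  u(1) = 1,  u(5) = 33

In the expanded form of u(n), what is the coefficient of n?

Write u(n) = an² + bn + c; the 3 given values yield a linear system in the 3 coefficients.
Solving, u(n) = n² + 2n - 2.
The coefficient of n is 2.

2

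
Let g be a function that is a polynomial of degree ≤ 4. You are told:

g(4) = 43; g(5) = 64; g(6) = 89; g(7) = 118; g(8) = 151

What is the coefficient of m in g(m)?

First differences: 21, 25, 29, 33. Second differences: 4, 4, 4.
Level-2 differences are constant, so g has degree 2.
Fitting a degree-2 polynomial gives g(m) = 2m² + 3m - 1.
The coefficient of m is 3.

3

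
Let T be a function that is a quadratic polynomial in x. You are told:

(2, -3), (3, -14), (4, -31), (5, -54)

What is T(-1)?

-6

First differences: -11, -17, -23. Second differences: -6, -6.
Level-2 differences are constant, so T has degree 2.
Fitting a degree-2 polynomial gives T(x) = -3x² + 4x + 1.
Then T(-1) = -6.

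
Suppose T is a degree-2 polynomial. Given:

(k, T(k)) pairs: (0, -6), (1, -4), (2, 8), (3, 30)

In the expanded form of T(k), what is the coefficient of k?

Write T(k) = ak² + bk + c; the 4 given values yield a linear system in the 3 coefficients.
Solving, T(k) = 5k² - 3k - 6.
The coefficient of k is -3.

-3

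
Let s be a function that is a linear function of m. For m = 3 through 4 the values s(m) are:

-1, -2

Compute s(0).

2

Write s(m) = am + b; the 2 given values yield a linear system in the 2 coefficients.
Solving, s(m) = -m + 2.
Then s(0) = 2.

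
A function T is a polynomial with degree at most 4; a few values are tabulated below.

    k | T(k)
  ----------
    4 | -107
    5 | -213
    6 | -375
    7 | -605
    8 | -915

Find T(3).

-45

First differences: -106, -162, -230, -310. Second differences: -56, -68, -80. Third differences: -12, -12.
Level-3 differences are constant, so T has degree 3.
Fitting a degree-3 polynomial gives T(k) = -2k³ + 2k² - 2k - 3.
Then T(3) = -45.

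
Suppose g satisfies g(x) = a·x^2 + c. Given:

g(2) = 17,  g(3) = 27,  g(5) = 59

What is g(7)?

107

From g(2) = 17 and g(3) = 27: 4a + c = 17 and 9a + c = 27.
Subtracting: 5a = 10, so a = 2; then c = 17 − 2·4 = 9.
So g(x) = 2x² + 9, and g(7) = 107.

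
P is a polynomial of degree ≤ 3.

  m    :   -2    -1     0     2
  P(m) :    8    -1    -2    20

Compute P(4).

Write P(m) = am³ + bm² + cm + d; the 4 given values yield a linear system in the 4 coefficients.
Solving, the leading coefficient vanishes, and P(m) = 4m² + 3m - 2.
Then P(4) = 74.

74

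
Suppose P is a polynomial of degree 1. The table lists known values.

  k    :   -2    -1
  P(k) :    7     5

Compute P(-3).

9

Write P(k) = ak + b; the 2 given values yield a linear system in the 2 coefficients.
Solving, P(k) = -2k + 3.
Then P(-3) = 9.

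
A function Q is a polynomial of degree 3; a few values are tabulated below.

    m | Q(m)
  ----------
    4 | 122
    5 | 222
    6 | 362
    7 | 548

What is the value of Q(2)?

18

Write Q(m) = am³ + bm² + cm + d; the 4 given values yield a linear system in the 4 coefficients.
Solving, Q(m) = m³ + 5m² - 6m + 2.
Then Q(2) = 18.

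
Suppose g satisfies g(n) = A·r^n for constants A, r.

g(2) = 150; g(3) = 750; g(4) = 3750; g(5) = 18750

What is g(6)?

Consecutive ratio: 750/150 = 5, and 3750/750 = 5, so r = 5.
Then A·5^2 = 150 gives A = 6, and g(n) = 6·5^n.
g(6) = 6·5^6 = 93750.

93750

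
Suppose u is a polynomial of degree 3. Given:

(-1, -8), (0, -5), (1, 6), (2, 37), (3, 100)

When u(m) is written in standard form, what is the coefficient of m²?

First differences: 3, 11, 31, 63. Second differences: 8, 20, 32. Third differences: 12, 12.
Level-3 differences are constant, so u has degree 3.
Fitting a degree-3 polynomial gives u(m) = 2m³ + 4m² + 5m - 5.
The coefficient of m² is 4.

4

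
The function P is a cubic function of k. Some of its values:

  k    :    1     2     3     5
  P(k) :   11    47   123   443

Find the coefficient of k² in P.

Write P(k) = ak³ + bk² + ck + d; the 4 given values yield a linear system in the 4 coefficients.
Solving, P(k) = 2k³ + 8k² - 2k + 3.
The coefficient of k² is 8.

8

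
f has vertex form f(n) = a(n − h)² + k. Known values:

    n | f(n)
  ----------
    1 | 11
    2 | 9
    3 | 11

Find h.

2

First differences -2, 2; second difference 4 = 2a, so a = 2.
Expanding, the n-coefficient is −2ah = -4h; matching it to the data gives h = 2, and then k = 9.
So f(n) = 2(n − 2)² + 9.
Hence h = 2.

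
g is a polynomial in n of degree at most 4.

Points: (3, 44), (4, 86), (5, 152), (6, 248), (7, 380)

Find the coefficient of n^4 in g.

First differences: 42, 66, 96, 132. Second differences: 24, 30, 36. Third differences: 6, 6.
Level-3 differences are constant, so g has degree 3.
Fitting a degree-3 polynomial gives g(n) = n³ + 5n + 2.
The coefficient of n^4 is 0.

0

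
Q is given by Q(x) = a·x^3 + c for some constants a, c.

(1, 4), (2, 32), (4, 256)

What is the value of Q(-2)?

From Q(1) = 4 and Q(2) = 32: 1a + c = 4 and 8a + c = 32.
Subtracting: 7a = 28, so a = 4; then c = 4 − 4·1 = 0.
So Q(x) = 4x³ + 0, and Q(-2) = -32.

-32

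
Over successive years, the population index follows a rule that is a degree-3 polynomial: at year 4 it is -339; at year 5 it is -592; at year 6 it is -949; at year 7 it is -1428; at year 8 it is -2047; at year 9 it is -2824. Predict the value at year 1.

Write the value at n as T(n).
Write T(n) = an³ + bn² + cn + d; the 6 given values yield a linear system in the 4 coefficients.
Solving, T(n) = -3n³ - 7n² - 7n - 7.
Then T(1) = -24.

-24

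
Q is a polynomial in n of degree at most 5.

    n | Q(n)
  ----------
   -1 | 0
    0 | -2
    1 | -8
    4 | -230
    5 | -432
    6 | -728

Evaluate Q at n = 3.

-104

Write Q(n) = an^5 + bn^4 + cn³ + dn² + en + p; the 6 given values yield a linear system in the 6 coefficients.
Solving, the top 2 coefficients vanish, and Q(n) = -3n³ - 2n² - n - 2.
Then Q(3) = -104.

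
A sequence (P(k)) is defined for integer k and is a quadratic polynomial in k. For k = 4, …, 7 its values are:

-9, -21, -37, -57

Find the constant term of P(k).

First differences: -12, -16, -20. Second differences: -4, -4.
Level-2 differences are constant, so P has degree 2.
Fitting a degree-2 polynomial gives P(k) = -2k² + 6k - 1.
The constant term is P(0) = -1.

-1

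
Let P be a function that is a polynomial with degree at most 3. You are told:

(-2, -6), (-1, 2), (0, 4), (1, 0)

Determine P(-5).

First differences: 8, 2, -4. Second differences: -6, -6.
Level-2 differences are constant, so P has degree 2.
Fitting a degree-2 polynomial gives P(n) = -3n² - n + 4.
Then P(-5) = -66.

-66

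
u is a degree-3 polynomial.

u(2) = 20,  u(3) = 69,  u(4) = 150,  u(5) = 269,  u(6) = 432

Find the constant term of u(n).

Write u(n) = an³ + bn² + cn + d; the 5 given values yield a linear system in the 4 coefficients.
Solving, u(n) = n³ + 7n² - 5n - 6.
The constant term is u(0) = -6.

-6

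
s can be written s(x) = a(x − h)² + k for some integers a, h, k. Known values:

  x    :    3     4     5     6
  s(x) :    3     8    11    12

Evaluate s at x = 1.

First differences 5, 3, 1; second difference -2 = 2a, so a = -1.
Expanding, the x-coefficient is −2ah = 2h; matching it to the data gives h = 6, and then k = 12.
So s(x) = -1(x − 6)² + 12.
s(1) = -1·(-5)² + 12 = -13.

-13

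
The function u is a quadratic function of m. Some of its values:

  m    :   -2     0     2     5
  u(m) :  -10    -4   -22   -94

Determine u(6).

Write u(m) = am² + bm + c; the 4 given values yield a linear system in the 3 coefficients.
Solving, u(m) = -3m² - 3m - 4.
Then u(6) = -130.

-130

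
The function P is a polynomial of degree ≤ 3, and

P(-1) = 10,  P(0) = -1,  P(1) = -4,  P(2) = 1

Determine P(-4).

First differences: -11, -3, 5. Second differences: 8, 8.
Level-2 differences are constant, so P has degree 2.
Fitting a degree-2 polynomial gives P(m) = 4m² - 7m - 1.
Then P(-4) = 91.

91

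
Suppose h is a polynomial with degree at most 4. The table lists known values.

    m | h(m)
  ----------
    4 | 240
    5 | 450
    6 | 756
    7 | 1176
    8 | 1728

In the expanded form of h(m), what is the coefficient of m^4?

0

Write h(m) = am^4 + bm³ + cm² + dm + e; the 5 given values yield a linear system in the 5 coefficients.
Solving, the leading coefficient vanishes, and h(m) = 3m³ + 3m².
The coefficient of m^4 is 0.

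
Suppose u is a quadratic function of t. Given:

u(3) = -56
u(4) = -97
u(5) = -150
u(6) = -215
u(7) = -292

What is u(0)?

First differences: -41, -53, -65, -77. Second differences: -12, -12, -12.
Level-2 differences are constant, so u has degree 2.
Fitting a degree-2 polynomial gives u(t) = -6t² + t - 5.
Then u(0) = -5.

-5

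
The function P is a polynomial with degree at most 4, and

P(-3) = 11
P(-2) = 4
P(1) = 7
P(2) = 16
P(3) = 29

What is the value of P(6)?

Write P(n) = an^4 + bn³ + cn² + dn + e; the 5 given values yield a linear system in the 5 coefficients.
Solving, the top 2 coefficients vanish, and P(n) = 2n² + 3n + 2.
Then P(6) = 92.

92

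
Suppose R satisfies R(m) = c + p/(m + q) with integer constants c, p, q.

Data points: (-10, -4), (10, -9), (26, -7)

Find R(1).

(R(m) − c)(m + q) = p for each data point; the three points give a linear system in c and q, then p follows.
Solving: c = -6, q = -2, p = -24, so R(m) = -6 − 24/(m − 2).
Then R(1) = -6 − 24/(-1) = 18.

18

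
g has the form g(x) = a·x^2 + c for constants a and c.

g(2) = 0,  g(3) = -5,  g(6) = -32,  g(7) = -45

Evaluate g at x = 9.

From g(2) = 0 and g(3) = -5: 4a + c = 0 and 9a + c = -5.
Subtracting: 5a = -5, so a = -1; then c = 0 − (-1)·4 = 4.
So g(x) = -1x² + 4, and g(9) = -77.

-77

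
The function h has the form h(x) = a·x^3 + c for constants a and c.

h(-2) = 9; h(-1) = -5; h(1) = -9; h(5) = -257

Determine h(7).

From h(-2) = 9 and h(-1) = -5: -8a + c = 9 and -1a + c = -5.
Subtracting: 7a = -14, so a = -2; then c = 9 − (-2)·(-8) = -7.
So h(x) = -2x³ − 7, and h(7) = -693.

-693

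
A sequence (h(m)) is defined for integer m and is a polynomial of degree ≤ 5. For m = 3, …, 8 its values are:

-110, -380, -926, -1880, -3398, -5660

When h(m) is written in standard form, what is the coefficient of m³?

Write h(m) = am^5 + bm^4 + cm³ + dm² + em + p; the 6 given values yield a linear system in the 6 coefficients.
Solving, the leading coefficient vanishes, and h(m) = -m^4 - 4m³ + 7m² + 4m + 4.
The coefficient of m³ is -4.

-4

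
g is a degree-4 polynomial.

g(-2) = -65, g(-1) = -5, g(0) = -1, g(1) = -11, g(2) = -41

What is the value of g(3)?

Write g(k) = ak^4 + bk³ + ck² + dk + e; the 5 given values yield a linear system in the 5 coefficients.
Solving, g(k) = -2k^4 + 3k³ - 5k² - 6k - 1.
Then g(3) = -145.

-145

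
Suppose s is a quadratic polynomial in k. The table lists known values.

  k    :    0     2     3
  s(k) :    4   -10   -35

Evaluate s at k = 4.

Write s(k) = ak² + bk + c; the 3 given values yield a linear system in the 3 coefficients.
Solving, s(k) = -6k² + 5k + 4.
Then s(4) = -72.

-72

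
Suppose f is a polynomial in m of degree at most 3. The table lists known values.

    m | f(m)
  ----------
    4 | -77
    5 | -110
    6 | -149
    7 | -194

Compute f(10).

First differences: -33, -39, -45. Second differences: -6, -6.
Level-2 differences are constant, so f has degree 2.
Fitting a degree-2 polynomial gives f(m) = -3m² - 6m - 5.
Then f(10) = -365.

-365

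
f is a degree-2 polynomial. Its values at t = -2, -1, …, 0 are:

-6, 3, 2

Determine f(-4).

-54

Write f(t) = at² + bt + c; the 3 given values yield a linear system in the 3 coefficients.
Solving, f(t) = -5t² - 6t + 2.
Then f(-4) = -54.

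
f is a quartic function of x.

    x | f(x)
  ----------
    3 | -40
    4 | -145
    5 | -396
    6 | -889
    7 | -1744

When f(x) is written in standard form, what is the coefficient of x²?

Write f(x) = ax^4 + bx³ + cx² + dx + e; the 5 given values yield a linear system in the 5 coefficients.
Solving, f(x) = -x^4 + 2x³ - 4x - 1.
The coefficient of x² is 0.

0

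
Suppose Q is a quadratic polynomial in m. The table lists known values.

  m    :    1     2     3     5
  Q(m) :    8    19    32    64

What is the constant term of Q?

-1

Write Q(m) = am² + bm + c; the 4 given values yield a linear system in the 3 coefficients.
Solving, Q(m) = m² + 8m - 1.
The constant term is Q(0) = -1.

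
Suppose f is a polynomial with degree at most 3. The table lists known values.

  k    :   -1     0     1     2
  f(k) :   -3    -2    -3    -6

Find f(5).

Write f(k) = ak³ + bk² + ck + d; the 4 given values yield a linear system in the 4 coefficients.
Solving, the leading coefficient vanishes, and f(k) = -k² - 2.
Then f(5) = -27.

-27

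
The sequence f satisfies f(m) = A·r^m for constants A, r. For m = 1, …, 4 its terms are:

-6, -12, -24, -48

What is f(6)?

-192

Consecutive ratio: -12/(-6) = 2, and -24/(-12) = 2, so r = 2.
Then A·2^1 = -6 gives A = -3, and f(m) = -3·2^m.
f(6) = -3·2^6 = -192.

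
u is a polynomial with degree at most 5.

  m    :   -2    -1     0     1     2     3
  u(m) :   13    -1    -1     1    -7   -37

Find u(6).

First differences: -14, 0, 2, -8, -30. Second differences: 14, 2, -10, -22. Third differences: -12, -12, -12.
Level-3 differences are constant, so u has degree 3.
Fitting a degree-3 polynomial gives u(m) = -2m³ + m² + 3m - 1.
Then u(6) = -379.

-379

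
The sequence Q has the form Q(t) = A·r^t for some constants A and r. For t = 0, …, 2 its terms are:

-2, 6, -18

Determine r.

-3

Consecutive ratio: 6/(-2) = -3, and -18/6 = -3, so r = -3.
Then A·(-3)^0 = -2 gives A = -2, and Q(t) = -2·(-3)^t.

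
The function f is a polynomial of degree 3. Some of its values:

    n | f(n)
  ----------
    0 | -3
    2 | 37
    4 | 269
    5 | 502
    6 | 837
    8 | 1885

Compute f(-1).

Write f(n) = an³ + bn² + cn + d; the 6 given values yield a linear system in the 4 coefficients.
Solving, f(n) = 3n³ + 6n² - 4n - 3.
Then f(-1) = 4.

4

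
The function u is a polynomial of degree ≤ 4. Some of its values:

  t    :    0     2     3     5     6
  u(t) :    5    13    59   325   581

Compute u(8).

1429

Write u(t) = at^4 + bt³ + ct² + dt + e; the 5 given values yield a linear system in the 5 coefficients.
Solving, the leading coefficient vanishes, and u(t) = 3t³ - t² - 6t + 5.
Then u(8) = 1429.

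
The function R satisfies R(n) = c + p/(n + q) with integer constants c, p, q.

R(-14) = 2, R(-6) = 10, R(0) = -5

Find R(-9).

(R(n) − c)(n + q) = p for each data point; the three points give a linear system in c and q, then p follows.
Solving: c = 0, q = 4, p = -20, so R(n) = -20/(n + 4).
Then R(-9) = 0 − 20/(-5) = 4.

4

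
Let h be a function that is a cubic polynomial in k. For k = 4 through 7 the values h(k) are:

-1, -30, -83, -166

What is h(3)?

10

Write h(k) = ak³ + bk² + ck + d; the 4 given values yield a linear system in the 4 coefficients.
Solving, h(k) = -k³ + 3k² + 5k - 5.
Then h(3) = 10.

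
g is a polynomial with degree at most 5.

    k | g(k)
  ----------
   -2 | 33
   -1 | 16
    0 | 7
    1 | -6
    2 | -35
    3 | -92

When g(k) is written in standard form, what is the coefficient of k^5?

Write g(k) = ak^5 + bk^4 + ck³ + dk² + ek + p; the 6 given values yield a linear system in the 6 coefficients.
Solving, the top 2 coefficients vanish, and g(k) = -2k³ - 2k² - 9k + 7.
The coefficient of k^5 is 0.

0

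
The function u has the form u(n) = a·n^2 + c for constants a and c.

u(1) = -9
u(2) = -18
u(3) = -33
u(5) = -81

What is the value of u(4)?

-54

From u(1) = -9 and u(2) = -18: 1a + c = -9 and 4a + c = -18.
Subtracting: 3a = -9, so a = -3; then c = -9 − (-3)·1 = -6.
So u(n) = -3n² − 6, and u(4) = -54.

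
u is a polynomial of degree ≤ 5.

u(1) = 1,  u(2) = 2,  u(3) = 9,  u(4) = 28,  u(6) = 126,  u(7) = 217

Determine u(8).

344

Write u(k) = ak^5 + bk^4 + ck³ + dk² + ek + p; the 6 given values yield a linear system in the 6 coefficients.
Solving, the top 2 coefficients vanish, and u(k) = k³ - 3k² + 3k.
Then u(8) = 344.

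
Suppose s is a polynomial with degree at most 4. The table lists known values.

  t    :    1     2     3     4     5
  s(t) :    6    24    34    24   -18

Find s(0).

-8

Write s(t) = at^4 + bt³ + ct² + dt + e; the 5 given values yield a linear system in the 5 coefficients.
Solving, the leading coefficient vanishes, and s(t) = -2t³ + 8t² + 8t - 8.
Then s(0) = -8.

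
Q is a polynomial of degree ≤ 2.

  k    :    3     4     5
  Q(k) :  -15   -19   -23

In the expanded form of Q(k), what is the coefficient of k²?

First differences: -4, -4.
Level-1 differences are constant, so Q has degree 1.
Fitting a degree-1 polynomial gives Q(k) = -4k - 3.
The coefficient of k² is 0.

0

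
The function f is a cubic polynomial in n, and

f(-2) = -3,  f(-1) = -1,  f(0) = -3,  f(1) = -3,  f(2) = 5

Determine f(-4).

-43

First differences: 2, -2, 0, 8. Second differences: -4, 2, 8. Third differences: 6, 6.
Level-3 differences are constant, so f has degree 3.
Fitting a degree-3 polynomial gives f(n) = n³ + n² - 2n - 3.
Then f(-4) = -43.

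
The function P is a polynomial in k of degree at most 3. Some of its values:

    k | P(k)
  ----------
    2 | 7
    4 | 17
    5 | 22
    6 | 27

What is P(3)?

12

Write P(k) = ak³ + bk² + ck + d; the 4 given values yield a linear system in the 4 coefficients.
Solving, the top 2 coefficients vanish, and P(k) = 5k - 3.
Then P(3) = 12.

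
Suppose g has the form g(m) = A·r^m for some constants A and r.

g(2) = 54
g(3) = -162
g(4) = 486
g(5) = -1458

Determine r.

Consecutive ratio: -162/54 = -3, and 486/(-162) = -3, so r = -3.
Then A·(-3)^2 = 54 gives A = 6, and g(m) = 6·(-3)^m.

-3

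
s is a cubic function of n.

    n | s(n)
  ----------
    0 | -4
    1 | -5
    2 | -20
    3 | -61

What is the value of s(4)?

-140

Write s(n) = an³ + bn² + cn + d; the 4 given values yield a linear system in the 4 coefficients.
Solving, s(n) = -2n³ - n² + 2n - 4.
Then s(4) = -140.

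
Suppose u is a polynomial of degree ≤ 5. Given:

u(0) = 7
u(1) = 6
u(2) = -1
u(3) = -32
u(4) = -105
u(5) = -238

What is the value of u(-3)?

154

Write u(x) = ax^5 + bx^4 + cx³ + dx² + ex + p; the 6 given values yield a linear system in the 6 coefficients.
Solving, the top 2 coefficients vanish, and u(x) = -3x³ + 6x² - 4x + 7.
Then u(-3) = 154.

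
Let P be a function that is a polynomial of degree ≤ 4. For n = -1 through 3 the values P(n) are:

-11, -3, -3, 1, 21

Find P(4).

69

Write P(n) = an^4 + bn³ + cn² + dn + e; the 5 given values yield a linear system in the 5 coefficients.
Solving, the leading coefficient vanishes, and P(n) = 2n³ - 4n² + 2n - 3.
Then P(4) = 69.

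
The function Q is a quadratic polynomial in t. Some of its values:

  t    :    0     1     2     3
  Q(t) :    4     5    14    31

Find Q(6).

Write Q(t) = at² + bt + c; the 4 given values yield a linear system in the 3 coefficients.
Solving, Q(t) = 4t² - 3t + 4.
Then Q(6) = 130.

130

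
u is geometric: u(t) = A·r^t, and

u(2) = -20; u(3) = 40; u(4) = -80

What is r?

-2

Consecutive ratio: 40/(-20) = -2, and -80/40 = -2, so r = -2.
Then A·(-2)^2 = -20 gives A = -5, and u(t) = -5·(-2)^t.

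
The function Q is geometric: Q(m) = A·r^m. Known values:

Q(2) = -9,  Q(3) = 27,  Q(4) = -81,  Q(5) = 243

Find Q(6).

-729

Consecutive ratio: 27/(-9) = -3, and -81/27 = -3, so r = -3.
Then A·(-3)^2 = -9 gives A = -1, and Q(m) = -1·(-3)^m.
Q(6) = -1·(-3)^6 = -729.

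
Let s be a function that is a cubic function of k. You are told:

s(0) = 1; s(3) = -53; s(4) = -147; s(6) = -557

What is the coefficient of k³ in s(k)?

Write s(k) = ak³ + bk² + ck + d; the 4 given values yield a linear system in the 4 coefficients.
Solving, s(k) = -3k³ + 2k² + 3k + 1.
The coefficient of k³ is -3.

-3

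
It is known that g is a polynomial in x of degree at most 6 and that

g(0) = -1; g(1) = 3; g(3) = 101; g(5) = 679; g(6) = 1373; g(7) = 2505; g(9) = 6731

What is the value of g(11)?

Write g(x) = ax^6 + bx^5 + cx^4 + dx³ + ex² + px + q; the 7 given values yield a linear system in the 7 coefficients.
Solving, the top 2 coefficients vanish, and g(x) = x^4 + 2x² + x - 1.
Then g(11) = 14893.

14893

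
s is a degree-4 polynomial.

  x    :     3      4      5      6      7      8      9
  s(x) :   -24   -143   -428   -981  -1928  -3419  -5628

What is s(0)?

-3

First differences: -119, -285, -553, -947, -1491, -2209. Second differences: -166, -268, -394, -544, -718. Third differences: -102, -126, -150, -174. Fourth differences: -24, -24, -24.
Level-4 differences are constant, so s has degree 4.
Fitting a degree-4 polynomial gives s(x) = -x^4 + x³ + 2x² + 5x - 3.
Then s(0) = -3.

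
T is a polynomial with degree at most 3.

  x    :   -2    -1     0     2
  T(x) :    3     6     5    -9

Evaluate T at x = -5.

-30

Write T(x) = ax³ + bx² + cx + d; the 4 given values yield a linear system in the 4 coefficients.
Solving, the leading coefficient vanishes, and T(x) = -2x² - 3x + 5.
Then T(-5) = -30.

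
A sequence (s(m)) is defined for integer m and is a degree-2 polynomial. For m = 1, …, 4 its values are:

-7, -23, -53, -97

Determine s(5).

-155

First differences: -16, -30, -44. Second differences: -14, -14.
Level-2 differences are constant, so s has degree 2.
Fitting a degree-2 polynomial gives s(m) = -7m² + 5m - 5.
Then s(5) = -155.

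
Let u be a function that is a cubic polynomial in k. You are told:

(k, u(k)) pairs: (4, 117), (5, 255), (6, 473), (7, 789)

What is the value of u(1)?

Write u(k) = ak³ + bk² + ck + d; the 4 given values yield a linear system in the 4 coefficients.
Solving, u(k) = 3k³ - 5k² + 5.
Then u(1) = 3.

3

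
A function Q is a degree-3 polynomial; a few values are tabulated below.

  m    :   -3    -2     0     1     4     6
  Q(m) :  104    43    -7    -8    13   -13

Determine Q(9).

Write Q(m) = am³ + bm² + cm + d; the 6 given values yield a linear system in the 4 coefficients.
Solving, Q(m) = -m³ + 7m² - 7m - 7.
Then Q(9) = -232.

-232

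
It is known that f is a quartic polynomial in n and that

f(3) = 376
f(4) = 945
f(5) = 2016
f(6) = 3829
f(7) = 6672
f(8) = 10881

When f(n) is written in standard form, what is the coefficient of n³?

4

Write f(n) = an^4 + bn³ + cn² + dn + e; the 6 given values yield a linear system in the 5 coefficients.
Solving, f(n) = 2n^4 + 4n³ + 9n² + 8n + 1.
The coefficient of n³ is 4.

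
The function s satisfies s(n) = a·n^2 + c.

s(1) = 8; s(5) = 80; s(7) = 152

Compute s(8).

197

From s(1) = 8 and s(5) = 80: 1a + c = 8 and 25a + c = 80.
Subtracting: 24a = 72, so a = 3; then c = 8 − 3·1 = 5.
So s(n) = 3n² + 5, and s(8) = 197.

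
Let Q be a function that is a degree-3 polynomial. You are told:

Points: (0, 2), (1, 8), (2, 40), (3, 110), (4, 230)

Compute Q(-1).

10

Write Q(t) = at³ + bt² + ct + d; the 5 given values yield a linear system in the 4 coefficients.
Solving, Q(t) = 2t³ + 7t² - 3t + 2.
Then Q(-1) = 10.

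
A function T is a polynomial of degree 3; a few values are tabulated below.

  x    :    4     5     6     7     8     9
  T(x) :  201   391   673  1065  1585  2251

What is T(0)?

First differences: 190, 282, 392, 520, 666. Second differences: 92, 110, 128, 146. Third differences: 18, 18, 18.
Level-3 differences are constant, so T has degree 3.
Fitting a degree-3 polynomial gives T(x) = 3x³ + x² - 2x + 1.
The constant term is T(0) = 1.

1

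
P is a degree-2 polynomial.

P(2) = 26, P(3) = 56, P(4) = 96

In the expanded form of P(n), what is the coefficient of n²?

Write P(n) = an² + bn + c; the 3 given values yield a linear system in the 3 coefficients.
Solving, P(n) = 5n² + 5n - 4.
The coefficient of n² is 5.

5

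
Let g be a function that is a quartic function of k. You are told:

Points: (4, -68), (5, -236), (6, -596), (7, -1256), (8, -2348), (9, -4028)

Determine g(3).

First differences: -168, -360, -660, -1092, -1680. Second differences: -192, -300, -432, -588. Third differences: -108, -132, -156. Fourth differences: -24, -24.
Level-4 differences are constant, so g has degree 4.
Fitting a degree-4 polynomial gives g(k) = -k^4 + 4k³ - 5k² + 2k + 4.
Then g(3) = -8.

-8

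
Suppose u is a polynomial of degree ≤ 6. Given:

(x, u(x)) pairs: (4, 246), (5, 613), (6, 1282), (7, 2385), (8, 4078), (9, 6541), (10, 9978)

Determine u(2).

Write u(x) = ax^6 + bx^5 + cx^4 + dx³ + ex² + px + q; the 7 given values yield a linear system in the 7 coefficients.
Solving, the top 2 coefficients vanish, and u(x) = x^4 - 2x - 2.
Then u(2) = 10.

10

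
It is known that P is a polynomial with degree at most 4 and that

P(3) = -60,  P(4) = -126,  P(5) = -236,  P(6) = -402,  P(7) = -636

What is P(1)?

Write P(m) = am^4 + bm³ + cm² + dm + e; the 5 given values yield a linear system in the 5 coefficients.
Solving, the leading coefficient vanishes, and P(m) = -2m³ + 2m² - 6m - 6.
Then P(1) = -12.

-12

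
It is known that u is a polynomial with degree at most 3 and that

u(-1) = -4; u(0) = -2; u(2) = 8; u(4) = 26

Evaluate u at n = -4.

2

Write u(n) = an³ + bn² + cn + d; the 4 given values yield a linear system in the 4 coefficients.
Solving, the leading coefficient vanishes, and u(n) = n² + 3n - 2.
Then u(-4) = 2.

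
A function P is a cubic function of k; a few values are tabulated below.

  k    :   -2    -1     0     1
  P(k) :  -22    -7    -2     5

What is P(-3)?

Write P(k) = ak³ + bk² + ck + d; the 4 given values yield a linear system in the 4 coefficients.
Solving, P(k) = 2k³ + k² + 4k - 2.
Then P(-3) = -59.

-59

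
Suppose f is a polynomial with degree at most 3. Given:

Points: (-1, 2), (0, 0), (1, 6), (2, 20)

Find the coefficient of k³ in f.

First differences: -2, 6, 14. Second differences: 8, 8.
Level-2 differences are constant, so f has degree 2.
Fitting a degree-2 polynomial gives f(k) = 4k² + 2k.
The coefficient of k³ is 0.

0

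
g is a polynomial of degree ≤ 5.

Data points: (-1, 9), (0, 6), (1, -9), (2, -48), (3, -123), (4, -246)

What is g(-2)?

12

Write g(t) = at^5 + bt^4 + ct³ + dt² + et + p; the 6 given values yield a linear system in the 6 coefficients.
Solving, the top 2 coefficients vanish, and g(t) = -2t³ - 6t² - 7t + 6.
Then g(-2) = 12.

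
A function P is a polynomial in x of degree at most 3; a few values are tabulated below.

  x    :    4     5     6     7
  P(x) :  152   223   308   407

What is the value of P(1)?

23

Write P(x) = ax³ + bx² + cx + d; the 4 given values yield a linear system in the 4 coefficients.
Solving, the leading coefficient vanishes, and P(x) = 7x² + 8x + 8.
Then P(1) = 23.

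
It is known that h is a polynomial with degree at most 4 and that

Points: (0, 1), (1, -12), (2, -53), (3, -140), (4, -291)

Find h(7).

Write h(n) = an^4 + bn³ + cn² + dn + e; the 5 given values yield a linear system in the 5 coefficients.
Solving, the leading coefficient vanishes, and h(n) = -3n³ - 5n² - 5n + 1.
Then h(7) = -1308.

-1308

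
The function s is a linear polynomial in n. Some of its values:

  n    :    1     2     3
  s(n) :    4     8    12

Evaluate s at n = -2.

First differences: 4, 4.
Level-1 differences are constant, so s has degree 1.
Fitting a degree-1 polynomial gives s(n) = 4n.
Then s(-2) = -8.

-8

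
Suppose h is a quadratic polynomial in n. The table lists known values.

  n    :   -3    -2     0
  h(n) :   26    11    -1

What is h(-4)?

47

Write h(n) = an² + bn + c; the 3 given values yield a linear system in the 3 coefficients.
Solving, h(n) = 3n² - 1.
Then h(-4) = 47.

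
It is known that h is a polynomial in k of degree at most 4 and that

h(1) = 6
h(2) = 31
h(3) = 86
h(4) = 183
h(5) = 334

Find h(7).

First differences: 25, 55, 97, 151. Second differences: 30, 42, 54. Third differences: 12, 12.
Level-3 differences are constant, so h has degree 3.
Fitting a degree-3 polynomial gives h(k) = 2k³ + 3k² + 2k - 1.
Then h(7) = 846.

846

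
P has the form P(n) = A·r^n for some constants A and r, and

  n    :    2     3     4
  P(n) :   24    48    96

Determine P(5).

192

Consecutive ratio: 48/24 = 2, and 96/48 = 2, so r = 2.
Then A·2^2 = 24 gives A = 6, and P(n) = 6·2^n.
P(5) = 6·2^5 = 192.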